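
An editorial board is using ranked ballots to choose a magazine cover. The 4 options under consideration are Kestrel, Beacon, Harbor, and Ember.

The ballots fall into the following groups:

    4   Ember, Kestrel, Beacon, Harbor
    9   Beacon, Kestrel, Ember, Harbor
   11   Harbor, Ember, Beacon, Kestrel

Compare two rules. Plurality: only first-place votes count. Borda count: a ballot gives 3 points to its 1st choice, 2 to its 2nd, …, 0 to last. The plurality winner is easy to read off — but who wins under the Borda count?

Plurality first-place counts: Kestrel 0, Beacon 9, Harbor 11, Ember 4 → Harbor.
Borda totals: Kestrel 26, Beacon 42, Harbor 33, Ember 43 → Ember.

Ember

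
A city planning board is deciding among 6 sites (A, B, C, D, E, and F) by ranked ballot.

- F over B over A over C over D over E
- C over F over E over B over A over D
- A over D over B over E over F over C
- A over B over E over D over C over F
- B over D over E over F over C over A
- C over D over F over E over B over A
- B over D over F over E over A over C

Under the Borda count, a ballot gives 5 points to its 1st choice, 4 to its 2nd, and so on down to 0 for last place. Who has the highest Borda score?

Borda scores:
  A: 3 + 1 + 5 + 5 + 0 + 0 + 1 = 15
  B: 4 + 2 + 3 + 4 + 5 + 1 + 5 = 24
  C: 2 + 5 + 0 + 1 + 1 + 5 + 0 = 14
  D: 1 + 0 + 4 + 2 + 4 + 4 + 4 = 19
  E: 0 + 3 + 2 + 3 + 3 + 2 + 2 = 15
  F: 5 + 4 + 1 + 0 + 2 + 3 + 3 = 18
B has the highest total.

B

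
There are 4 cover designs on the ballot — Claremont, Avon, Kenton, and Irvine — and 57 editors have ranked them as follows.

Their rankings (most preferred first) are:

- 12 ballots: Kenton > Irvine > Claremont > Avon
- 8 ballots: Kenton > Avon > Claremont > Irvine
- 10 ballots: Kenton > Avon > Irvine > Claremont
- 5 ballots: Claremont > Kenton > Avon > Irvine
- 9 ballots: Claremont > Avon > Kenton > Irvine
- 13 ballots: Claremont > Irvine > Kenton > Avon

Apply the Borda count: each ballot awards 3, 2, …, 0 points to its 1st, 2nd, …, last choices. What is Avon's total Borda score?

Borda scores:
  Claremont: 12·1 + 8·1 + 10·0 + 5·3 + 9·3 + 13·3 = 101
  Avon: 12·0 + 8·2 + 10·2 + 5·1 + 9·2 + 13·0 = 59
  Kenton: 12·3 + 8·3 + 10·3 + 5·2 + 9·1 + 13·1 = 122
  Irvine: 12·2 + 8·0 + 10·1 + 5·0 + 9·0 + 13·2 = 60

59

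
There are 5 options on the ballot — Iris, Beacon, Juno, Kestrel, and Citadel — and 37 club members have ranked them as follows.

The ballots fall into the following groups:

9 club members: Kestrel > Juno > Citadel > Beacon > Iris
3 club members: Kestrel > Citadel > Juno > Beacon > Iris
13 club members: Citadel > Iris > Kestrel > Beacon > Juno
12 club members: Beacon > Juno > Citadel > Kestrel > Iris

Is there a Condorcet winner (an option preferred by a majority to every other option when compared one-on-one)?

Head-to-head results (37 voters total):
Iris vs Beacon: Beacon wins 24–13.
Iris vs Juno: Juno wins 24–13.
Iris vs Kestrel: Kestrel wins 24–13.
Iris vs Citadel: Citadel wins 37–0.
Beacon vs Juno: Beacon wins 25–12.
Beacon vs Kestrel: Kestrel wins 25–12.
Beacon vs Citadel: Citadel wins 25–12.
Juno vs Kestrel: Kestrel wins 25–12.
Juno vs Citadel: Juno wins 21–16.
Kestrel vs Citadel: Citadel wins 25–12.
No candidate beats all others: Beacon beats Juno beats Citadel beats Beacon, a majority cycle.

No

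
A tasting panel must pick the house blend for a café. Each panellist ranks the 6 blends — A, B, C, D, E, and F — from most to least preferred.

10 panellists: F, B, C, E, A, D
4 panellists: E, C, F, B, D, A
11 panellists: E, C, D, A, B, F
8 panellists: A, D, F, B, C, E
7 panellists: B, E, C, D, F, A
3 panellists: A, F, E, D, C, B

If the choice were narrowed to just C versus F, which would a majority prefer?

C

Ballots ranking C above F: 4+11+7 = 22.
Ballots ranking F above C: 10+8+3 = 21.
C wins the head-to-head, 22–21.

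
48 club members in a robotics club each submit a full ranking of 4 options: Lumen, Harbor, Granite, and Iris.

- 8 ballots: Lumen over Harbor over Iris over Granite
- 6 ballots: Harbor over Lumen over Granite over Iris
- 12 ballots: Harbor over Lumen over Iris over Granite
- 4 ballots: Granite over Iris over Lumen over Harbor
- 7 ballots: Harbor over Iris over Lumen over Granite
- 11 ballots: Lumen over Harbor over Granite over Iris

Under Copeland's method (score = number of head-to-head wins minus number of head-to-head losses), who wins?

Harbor

Pairwise results:
  Lumen vs Harbor: Harbor wins 25–23.
  Lumen vs Granite: Lumen wins 44–4.
  Lumen vs Iris: Lumen wins 37–11.
  Harbor vs Granite: Harbor wins 44–4.
  Harbor vs Iris: Harbor wins 44–4.
  Granite vs Iris: Iris wins 27–21.
Copeland scores (wins − losses):
  Lumen: 2 − 1 = 1
  Harbor: 3 − 0 = 3
  Granite: 0 − 3 = -3
  Iris: 1 − 2 = -1
Harbor has the best Copeland score.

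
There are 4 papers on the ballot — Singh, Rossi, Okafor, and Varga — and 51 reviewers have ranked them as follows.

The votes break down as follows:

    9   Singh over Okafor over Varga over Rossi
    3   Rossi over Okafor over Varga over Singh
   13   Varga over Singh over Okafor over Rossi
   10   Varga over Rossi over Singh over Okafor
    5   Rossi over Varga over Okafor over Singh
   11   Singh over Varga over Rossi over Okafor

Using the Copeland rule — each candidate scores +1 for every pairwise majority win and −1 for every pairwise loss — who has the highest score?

Pairwise results:
  Singh vs Rossi: Singh wins 33–18.
  Singh vs Okafor: Singh wins 43–8.
  Singh vs Varga: Varga wins 31–20.
  Rossi vs Okafor: Rossi wins 29–22.
  Rossi vs Varga: Varga wins 43–8.
  Okafor vs Varga: Varga wins 39–12.
Copeland scores (wins − losses):
  Singh: 2 − 1 = 1
  Rossi: 1 − 2 = -1
  Okafor: 0 − 3 = -3
  Varga: 3 − 0 = 3
Varga has the best Copeland score.

Varga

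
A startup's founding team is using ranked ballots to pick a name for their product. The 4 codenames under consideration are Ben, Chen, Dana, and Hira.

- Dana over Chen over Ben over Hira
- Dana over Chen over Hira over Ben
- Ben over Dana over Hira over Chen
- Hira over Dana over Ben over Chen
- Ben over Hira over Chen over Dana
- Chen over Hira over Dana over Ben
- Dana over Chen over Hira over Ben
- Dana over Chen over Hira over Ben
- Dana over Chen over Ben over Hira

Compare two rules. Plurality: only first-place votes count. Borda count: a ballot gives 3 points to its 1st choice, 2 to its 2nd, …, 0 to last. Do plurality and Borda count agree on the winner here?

Yes

Plurality first-place counts: Ben 2, Chen 1, Dana 5, Hira 1 → Dana.
Borda totals: Ben 9, Chen 14, Dana 20, Hira 11 → Dana.
The two rules agree on Dana.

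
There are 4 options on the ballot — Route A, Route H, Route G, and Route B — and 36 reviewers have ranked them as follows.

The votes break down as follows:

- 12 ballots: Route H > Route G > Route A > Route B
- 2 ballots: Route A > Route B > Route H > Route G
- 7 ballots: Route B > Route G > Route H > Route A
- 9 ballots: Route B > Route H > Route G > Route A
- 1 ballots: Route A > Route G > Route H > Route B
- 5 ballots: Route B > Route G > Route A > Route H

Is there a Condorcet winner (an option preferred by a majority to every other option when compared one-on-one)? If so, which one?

Route B

Head-to-head results (36 voters total):
Route A vs Route H: Route H wins 28–8.
Route A vs Route G: Route G wins 33–3.
Route A vs Route B: Route B wins 21–15.
Route H vs Route G: Route H wins 23–13.
Route H vs Route B: Route B wins 23–13.
Route G vs Route B: Route B wins 23–13.
Route B beats each rival — Route A (21–15), Route H (23–13), Route G (23–13) — so Route B is the Condorcet winner.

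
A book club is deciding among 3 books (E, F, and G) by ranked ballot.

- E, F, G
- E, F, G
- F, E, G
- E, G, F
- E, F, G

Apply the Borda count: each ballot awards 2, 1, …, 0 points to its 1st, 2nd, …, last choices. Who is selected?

Borda scores:
  E: 2 + 2 + 1 + 2 + 2 = 9
  F: 1 + 1 + 2 + 0 + 1 = 5
  G: 0 + 0 + 0 + 1 + 0 = 1
E has the highest total.

E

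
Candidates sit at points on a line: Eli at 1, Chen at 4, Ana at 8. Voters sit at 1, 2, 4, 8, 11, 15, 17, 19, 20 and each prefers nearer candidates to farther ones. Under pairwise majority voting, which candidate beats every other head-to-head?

With single-peaked preferences on a line, the Condorcet winner is the candidate closest to the median voter.
The median voter (position 11) is closest to Ana at 8.
Check: Ana vs Eli — voters closer to Ana: 6 of 9.

Ana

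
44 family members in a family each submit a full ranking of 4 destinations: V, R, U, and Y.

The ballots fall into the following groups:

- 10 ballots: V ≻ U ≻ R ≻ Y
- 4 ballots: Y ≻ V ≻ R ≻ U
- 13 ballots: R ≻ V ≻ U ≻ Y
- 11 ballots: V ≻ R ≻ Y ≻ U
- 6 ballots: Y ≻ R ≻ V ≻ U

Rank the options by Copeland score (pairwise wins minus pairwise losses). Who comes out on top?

V

Pairwise results:
  V vs R: V wins 25–19.
  V vs U: V wins 44–0.
  V vs Y: V wins 34–10.
  R vs U: R wins 34–10.
  R vs Y: R wins 34–10.
  U vs Y: U wins 23–21.
Copeland scores (wins − losses):
  V: 3 − 0 = 3
  R: 2 − 1 = 1
  U: 1 − 2 = -1
  Y: 0 − 3 = -3
V has the best Copeland score.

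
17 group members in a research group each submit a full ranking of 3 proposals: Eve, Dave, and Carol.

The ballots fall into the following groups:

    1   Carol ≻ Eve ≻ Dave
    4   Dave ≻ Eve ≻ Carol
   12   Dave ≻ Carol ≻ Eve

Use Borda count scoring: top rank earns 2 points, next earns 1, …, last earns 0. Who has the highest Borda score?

Dave

Borda scores:
  Eve: 1 + 4·1 + 12·0 = 5
  Dave: 0 + 4·2 + 12·2 = 32
  Carol: 2 + 4·0 + 12·1 = 14
Dave has the highest total.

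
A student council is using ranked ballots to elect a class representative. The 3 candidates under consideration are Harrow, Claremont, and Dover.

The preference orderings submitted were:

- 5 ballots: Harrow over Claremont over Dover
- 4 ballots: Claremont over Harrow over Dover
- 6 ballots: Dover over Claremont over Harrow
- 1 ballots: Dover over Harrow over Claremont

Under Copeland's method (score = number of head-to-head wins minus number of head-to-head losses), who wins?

Pairwise results:
  Harrow vs Claremont: Claremont wins 10–6.
  Harrow vs Dover: Harrow wins 9–7.
  Claremont vs Dover: Claremont wins 9–7.
Copeland scores (wins − losses):
  Harrow: 1 − 1 = 0
  Claremont: 2 − 0 = 2
  Dover: 0 − 2 = -2
Claremont has the best Copeland score.

Claremont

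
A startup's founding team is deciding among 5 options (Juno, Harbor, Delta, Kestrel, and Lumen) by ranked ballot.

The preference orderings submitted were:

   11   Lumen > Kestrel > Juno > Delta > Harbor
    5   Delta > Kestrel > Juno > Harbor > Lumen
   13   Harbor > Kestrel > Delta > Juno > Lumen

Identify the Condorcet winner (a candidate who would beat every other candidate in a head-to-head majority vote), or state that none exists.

Kestrel

Head-to-head results (29 voters total):
Juno vs Harbor: Juno wins 16–13.
Juno vs Delta: Delta wins 18–11.
Juno vs Kestrel: Kestrel wins 29–0.
Juno vs Lumen: Juno wins 18–11.
Harbor vs Delta: Delta wins 16–13.
Harbor vs Kestrel: Kestrel wins 16–13.
Harbor vs Lumen: Harbor wins 18–11.
Delta vs Kestrel: Kestrel wins 24–5.
Delta vs Lumen: Delta wins 18–11.
Kestrel vs Lumen: Kestrel wins 18–11.
Kestrel beats each rival — Juno (29–0), Harbor (16–13), Delta (24–5), Lumen (18–11) — so Kestrel is the Condorcet winner.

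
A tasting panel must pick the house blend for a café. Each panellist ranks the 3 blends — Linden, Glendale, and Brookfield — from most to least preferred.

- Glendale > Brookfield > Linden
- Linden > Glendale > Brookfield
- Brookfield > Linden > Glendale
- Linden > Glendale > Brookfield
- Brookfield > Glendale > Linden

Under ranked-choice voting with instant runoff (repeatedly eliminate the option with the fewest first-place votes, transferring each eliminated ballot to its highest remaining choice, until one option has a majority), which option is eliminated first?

Round 1: Linden 2, Brookfield 2, Glendale 1. Glendale has the fewest and is eliminated.
Round 2: Brookfield 3, Linden 2. Brookfield has a majority.

Glendale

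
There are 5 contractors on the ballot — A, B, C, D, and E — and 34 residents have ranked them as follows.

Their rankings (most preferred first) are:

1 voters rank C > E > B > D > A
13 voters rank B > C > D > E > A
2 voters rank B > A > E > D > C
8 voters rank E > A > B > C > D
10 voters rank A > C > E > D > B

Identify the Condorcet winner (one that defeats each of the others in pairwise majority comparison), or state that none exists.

Head-to-head results (34 voters total):
A vs B: A wins 18–16.
A vs C: A wins 20–14.
A vs D: A wins 20–14.
A vs E: E wins 22–12.
B vs C: B wins 23–11.
B vs D: B wins 24–10.
B vs E: E wins 19–15.
C vs D: C wins 32–2.
C vs E: C wins 24–10.
D vs E: E wins 21–13.
No candidate beats all others: A beats C beats E beats A, a majority cycle.

No Condorcet winner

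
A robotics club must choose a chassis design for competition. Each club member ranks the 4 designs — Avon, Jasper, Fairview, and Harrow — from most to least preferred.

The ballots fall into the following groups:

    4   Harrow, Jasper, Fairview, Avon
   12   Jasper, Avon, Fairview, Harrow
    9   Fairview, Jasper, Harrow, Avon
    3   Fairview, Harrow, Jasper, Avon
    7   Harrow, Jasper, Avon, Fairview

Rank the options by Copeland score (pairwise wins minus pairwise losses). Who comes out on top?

Pairwise results:
  Avon vs Jasper: Jasper wins 35–0.
  Avon vs Fairview: Avon wins 19–16.
  Avon vs Harrow: Harrow wins 23–12.
  Jasper vs Fairview: Jasper wins 23–12.
  Jasper vs Harrow: Jasper wins 21–14.
  Fairview vs Harrow: Fairview wins 24–11.
Copeland scores (wins − losses):
  Avon: 1 − 2 = -1
  Jasper: 3 − 0 = 3
  Fairview: 1 − 2 = -1
  Harrow: 1 − 2 = -1
Jasper has the best Copeland score.

Jasper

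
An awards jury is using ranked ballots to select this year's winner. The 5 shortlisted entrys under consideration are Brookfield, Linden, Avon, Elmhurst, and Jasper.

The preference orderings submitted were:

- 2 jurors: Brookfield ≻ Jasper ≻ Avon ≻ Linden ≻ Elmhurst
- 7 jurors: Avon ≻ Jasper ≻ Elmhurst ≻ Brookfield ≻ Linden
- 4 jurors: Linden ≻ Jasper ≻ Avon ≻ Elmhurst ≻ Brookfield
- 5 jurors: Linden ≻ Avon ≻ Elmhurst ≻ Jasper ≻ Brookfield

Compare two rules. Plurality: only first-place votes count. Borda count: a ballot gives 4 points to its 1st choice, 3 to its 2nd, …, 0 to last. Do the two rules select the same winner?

No

Plurality first-place counts: Brookfield 2, Linden 9, Avon 7, Elmhurst 0, Jasper 0 → Linden.
Borda totals: Brookfield 15, Linden 38, Avon 55, Elmhurst 28, Jasper 44 → Avon.
The two rules disagree: plurality picks Linden, Borda picks Avon.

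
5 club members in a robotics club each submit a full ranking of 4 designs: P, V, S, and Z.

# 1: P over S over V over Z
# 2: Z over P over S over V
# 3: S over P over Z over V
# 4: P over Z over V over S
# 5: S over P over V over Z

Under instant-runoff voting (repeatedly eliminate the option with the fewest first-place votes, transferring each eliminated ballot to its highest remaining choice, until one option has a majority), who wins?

Round 1: P 2, S 2, Z 1, V 0. V has the fewest and is eliminated.
Round 2: P 2, S 2, Z 1. Z has the fewest and is eliminated.
Round 3: P 3, S 2. P has a majority.

P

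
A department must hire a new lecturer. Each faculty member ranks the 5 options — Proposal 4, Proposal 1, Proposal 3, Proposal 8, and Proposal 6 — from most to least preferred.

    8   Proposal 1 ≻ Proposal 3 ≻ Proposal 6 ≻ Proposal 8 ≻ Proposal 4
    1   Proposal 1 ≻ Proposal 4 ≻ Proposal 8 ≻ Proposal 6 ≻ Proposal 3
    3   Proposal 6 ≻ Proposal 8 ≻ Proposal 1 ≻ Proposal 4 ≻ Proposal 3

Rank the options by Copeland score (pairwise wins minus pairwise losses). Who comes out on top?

Proposal 1

Pairwise results:
  Proposal 4 vs Proposal 1: Proposal 1 wins 12–0.
  Proposal 4 vs Proposal 3: Proposal 3 wins 8–4.
  Proposal 4 vs Proposal 8: Proposal 8 wins 11–1.
  Proposal 4 vs Proposal 6: Proposal 6 wins 11–1.
  Proposal 1 vs Proposal 3: Proposal 1 wins 12–0.
  Proposal 1 vs Proposal 8: Proposal 1 wins 9–3.
  Proposal 1 vs Proposal 6: Proposal 1 wins 9–3.
  Proposal 3 vs Proposal 8: Proposal 3 wins 8–4.
  Proposal 3 vs Proposal 6: Proposal 3 wins 8–4.
  Proposal 8 vs Proposal 6: Proposal 6 wins 11–1.
Copeland scores (wins − losses):
  Proposal 4: 0 − 4 = -4
  Proposal 1: 4 − 0 = 4
  Proposal 3: 3 − 1 = 2
  Proposal 8: 1 − 3 = -2
  Proposal 6: 2 − 2 = 0
Proposal 1 has the best Copeland score.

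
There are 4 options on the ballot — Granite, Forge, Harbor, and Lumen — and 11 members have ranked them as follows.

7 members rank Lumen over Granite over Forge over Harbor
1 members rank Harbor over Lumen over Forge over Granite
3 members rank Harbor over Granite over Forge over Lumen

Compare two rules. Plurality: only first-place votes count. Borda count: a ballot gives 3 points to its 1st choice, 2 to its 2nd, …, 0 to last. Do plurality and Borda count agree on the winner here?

Plurality first-place counts: Granite 0, Forge 0, Harbor 4, Lumen 7 → Lumen.
Borda totals: Granite 20, Forge 11, Harbor 12, Lumen 23 → Lumen.
The two rules agree on Lumen.

Yes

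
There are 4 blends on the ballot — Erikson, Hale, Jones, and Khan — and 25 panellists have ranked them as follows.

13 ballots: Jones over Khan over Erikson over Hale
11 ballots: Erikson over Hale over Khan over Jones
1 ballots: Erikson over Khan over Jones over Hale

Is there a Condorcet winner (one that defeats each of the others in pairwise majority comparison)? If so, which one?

Jones

Head-to-head results (25 voters total):
Erikson vs Hale: Erikson wins 25–0.
Erikson vs Jones: Jones wins 13–12.
Erikson vs Khan: Khan wins 13–12.
Hale vs Jones: Jones wins 14–11.
Hale vs Khan: Khan wins 14–11.
Jones vs Khan: Jones wins 13–12.
Jones beats each rival — Erikson (13–12), Hale (14–11), Khan (13–12) — so Jones is the Condorcet winner.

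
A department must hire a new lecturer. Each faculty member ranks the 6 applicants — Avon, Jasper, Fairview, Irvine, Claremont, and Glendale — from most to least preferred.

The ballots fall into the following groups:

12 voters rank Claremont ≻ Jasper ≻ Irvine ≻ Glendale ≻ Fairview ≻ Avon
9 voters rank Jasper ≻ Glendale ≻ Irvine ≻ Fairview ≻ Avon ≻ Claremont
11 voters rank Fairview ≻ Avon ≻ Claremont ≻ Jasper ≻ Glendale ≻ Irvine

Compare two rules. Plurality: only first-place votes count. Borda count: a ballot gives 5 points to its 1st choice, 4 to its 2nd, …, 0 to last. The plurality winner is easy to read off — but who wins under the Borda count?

Jasper

Plurality first-place counts: Avon 0, Jasper 9, Fairview 11, Irvine 0, Claremont 12, Glendale 0 → Claremont.
Borda totals: Avon 53, Jasper 115, Fairview 85, Irvine 63, Claremont 93, Glendale 71 → Jasper.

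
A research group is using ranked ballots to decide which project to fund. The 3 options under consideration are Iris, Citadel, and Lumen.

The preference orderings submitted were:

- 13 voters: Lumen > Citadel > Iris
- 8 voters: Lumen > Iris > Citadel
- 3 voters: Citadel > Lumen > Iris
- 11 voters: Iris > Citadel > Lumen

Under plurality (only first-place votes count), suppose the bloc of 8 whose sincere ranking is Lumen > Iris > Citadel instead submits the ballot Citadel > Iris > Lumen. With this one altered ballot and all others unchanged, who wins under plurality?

Lumen

First-place totals with the altered ballot: Iris 11, Citadel 11, Lumen 13.
The winner is unchanged: still Lumen.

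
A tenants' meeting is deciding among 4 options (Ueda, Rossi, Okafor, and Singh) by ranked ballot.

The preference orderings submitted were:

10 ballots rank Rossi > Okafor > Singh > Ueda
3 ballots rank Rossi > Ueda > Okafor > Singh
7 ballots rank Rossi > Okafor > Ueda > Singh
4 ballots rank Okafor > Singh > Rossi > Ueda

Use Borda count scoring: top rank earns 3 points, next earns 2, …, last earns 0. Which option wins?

Borda scores:
  Ueda: 10·0 + 3·2 + 7·1 + 4·0 = 13
  Rossi: 10·3 + 3·3 + 7·3 + 4·1 = 64
  Okafor: 10·2 + 3·1 + 7·2 + 4·3 = 49
  Singh: 10·1 + 3·0 + 7·0 + 4·2 = 18
Rossi has the highest total.

Rossi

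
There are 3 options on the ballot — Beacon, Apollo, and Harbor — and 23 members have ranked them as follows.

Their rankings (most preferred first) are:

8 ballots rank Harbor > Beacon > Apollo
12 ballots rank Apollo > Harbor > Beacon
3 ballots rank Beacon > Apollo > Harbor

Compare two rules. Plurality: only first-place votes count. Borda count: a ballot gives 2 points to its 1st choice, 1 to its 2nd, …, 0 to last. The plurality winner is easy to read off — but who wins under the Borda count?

Harbor

Plurality first-place counts: Beacon 3, Apollo 12, Harbor 8 → Apollo.
Borda totals: Beacon 14, Apollo 27, Harbor 28 → Harbor.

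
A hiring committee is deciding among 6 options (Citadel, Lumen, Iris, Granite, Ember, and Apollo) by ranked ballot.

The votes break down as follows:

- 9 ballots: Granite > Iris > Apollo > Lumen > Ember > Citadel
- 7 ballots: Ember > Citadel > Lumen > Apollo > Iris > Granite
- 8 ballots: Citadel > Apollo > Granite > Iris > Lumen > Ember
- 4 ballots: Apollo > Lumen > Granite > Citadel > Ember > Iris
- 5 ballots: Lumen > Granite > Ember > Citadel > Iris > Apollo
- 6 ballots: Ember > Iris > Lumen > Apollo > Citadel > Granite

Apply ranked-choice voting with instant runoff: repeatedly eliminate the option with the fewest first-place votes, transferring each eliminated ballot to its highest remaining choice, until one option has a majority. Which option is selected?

Round 1: Ember 13, Granite 9, Citadel 8, Lumen 5, Apollo 4, Iris 0. Iris has the fewest and is eliminated.
Round 2: Ember 13, Granite 9, Citadel 8, Lumen 5, Apollo 4. Apollo has the fewest and is eliminated.
Round 3: Ember 13, Lumen 9, Granite 9, Citadel 8. Citadel has the fewest and is eliminated.
Round 4: Granite 17, Ember 13, Lumen 9. Lumen has the fewest and is eliminated.
Round 5: Granite 26, Ember 13. Granite has a majority.

Granite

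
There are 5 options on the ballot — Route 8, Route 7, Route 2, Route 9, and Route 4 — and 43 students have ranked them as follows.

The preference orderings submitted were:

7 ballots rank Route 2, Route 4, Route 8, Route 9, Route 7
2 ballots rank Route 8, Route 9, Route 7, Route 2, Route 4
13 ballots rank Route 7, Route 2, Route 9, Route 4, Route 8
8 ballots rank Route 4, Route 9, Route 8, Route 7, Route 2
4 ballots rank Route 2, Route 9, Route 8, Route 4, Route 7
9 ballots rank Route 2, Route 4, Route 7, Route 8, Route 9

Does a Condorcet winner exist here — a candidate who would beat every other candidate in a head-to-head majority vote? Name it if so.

Head-to-head results (43 voters total):
Route 8 vs Route 7: Route 7 wins 22–21.
Route 8 vs Route 2: Route 2 wins 33–10.
Route 8 vs Route 9: Route 9 wins 25–18.
Route 8 vs Route 4: Route 4 wins 37–6.
Route 7 vs Route 2: Route 7 wins 23–20.
Route 7 vs Route 9: Route 7 wins 22–21.
Route 7 vs Route 4: Route 4 wins 28–15.
Route 2 vs Route 9: Route 2 wins 33–10.
Route 2 vs Route 4: Route 2 wins 35–8.
Route 9 vs Route 4: Route 4 wins 24–19.
No candidate beats all others: Route 7 beats Route 2 beats Route 4 beats Route 7, a majority cycle.

None — there is no Condorcet winner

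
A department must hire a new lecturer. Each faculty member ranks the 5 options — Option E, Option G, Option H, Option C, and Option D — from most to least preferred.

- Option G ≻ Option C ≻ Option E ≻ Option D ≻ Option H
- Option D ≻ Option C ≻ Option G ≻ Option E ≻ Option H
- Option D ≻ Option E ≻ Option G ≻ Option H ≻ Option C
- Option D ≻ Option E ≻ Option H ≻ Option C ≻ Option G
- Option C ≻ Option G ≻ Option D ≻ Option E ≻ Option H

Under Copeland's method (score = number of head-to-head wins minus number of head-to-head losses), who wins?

Pairwise results:
  Option E vs Option G: Option G wins 3–2.
  Option E vs Option H: Option E wins 5–0.
  Option E vs Option C: Option C wins 3–2.
  Option E vs Option D: Option D wins 4–1.
  Option G vs Option H: Option G wins 4–1.
  Option G vs Option C: Option C wins 3–2.
  Option G vs Option D: Option D wins 3–2.
  Option H vs Option C: Option C wins 3–2.
  Option H vs Option D: Option D wins 5–0.
  Option C vs Option D: Option D wins 3–2.
Copeland scores (wins − losses):
  Option E: 1 − 3 = -2
  Option G: 2 − 2 = 0
  Option H: 0 − 4 = -4
  Option C: 3 − 1 = 2
  Option D: 4 − 0 = 4
Option D has the best Copeland score.

Option D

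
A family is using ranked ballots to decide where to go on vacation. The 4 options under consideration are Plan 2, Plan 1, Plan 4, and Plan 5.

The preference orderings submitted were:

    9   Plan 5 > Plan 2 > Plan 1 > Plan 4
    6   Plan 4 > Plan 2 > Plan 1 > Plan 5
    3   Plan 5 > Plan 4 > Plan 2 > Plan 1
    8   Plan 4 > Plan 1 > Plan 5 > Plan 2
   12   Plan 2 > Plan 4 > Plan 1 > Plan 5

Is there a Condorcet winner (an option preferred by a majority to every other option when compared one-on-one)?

Head-to-head results (38 voters total):
Plan 2 vs Plan 1: Plan 2 wins 30–8.
Plan 2 vs Plan 4: Plan 2 wins 21–17.
Plan 2 vs Plan 5: Plan 5 wins 20–18.
Plan 1 vs Plan 4: Plan 4 wins 29–9.
Plan 1 vs Plan 5: Plan 1 wins 26–12.
Plan 4 vs Plan 5: Plan 4 wins 26–12.
No candidate beats all others: Plan 2 beats Plan 1 beats Plan 5 beats Plan 2, a majority cycle.

No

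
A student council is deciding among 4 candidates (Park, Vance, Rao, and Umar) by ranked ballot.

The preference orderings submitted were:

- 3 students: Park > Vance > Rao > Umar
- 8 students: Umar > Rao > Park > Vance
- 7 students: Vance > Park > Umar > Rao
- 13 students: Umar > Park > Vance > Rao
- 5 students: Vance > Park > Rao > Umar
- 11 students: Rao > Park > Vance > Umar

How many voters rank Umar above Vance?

Ballots ranking Umar above Vance: 8+13 = 21.
Ballots ranking Vance above Umar: 3+7+5+11 = 26.
So 21 of 47 voters prefer Umar to Vance.

21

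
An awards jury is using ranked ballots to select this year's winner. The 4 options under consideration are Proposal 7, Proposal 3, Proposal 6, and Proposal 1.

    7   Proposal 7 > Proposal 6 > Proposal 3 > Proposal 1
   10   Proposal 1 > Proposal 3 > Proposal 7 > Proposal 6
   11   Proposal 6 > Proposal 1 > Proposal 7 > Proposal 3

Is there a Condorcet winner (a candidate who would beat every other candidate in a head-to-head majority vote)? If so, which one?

None — there is no Condorcet winner

Head-to-head results (28 voters total):
Proposal 7 vs Proposal 3: Proposal 7 wins 18–10.
Proposal 7 vs Proposal 6: Proposal 7 wins 17–11.
Proposal 7 vs Proposal 1: Proposal 1 wins 21–7.
Proposal 3 vs Proposal 6: Proposal 6 wins 18–10.
Proposal 3 vs Proposal 1: Proposal 1 wins 21–7.
Proposal 6 vs Proposal 1: Proposal 6 wins 18–10.
No candidate beats all others: Proposal 7 beats Proposal 6 beats Proposal 1 beats Proposal 7, a majority cycle.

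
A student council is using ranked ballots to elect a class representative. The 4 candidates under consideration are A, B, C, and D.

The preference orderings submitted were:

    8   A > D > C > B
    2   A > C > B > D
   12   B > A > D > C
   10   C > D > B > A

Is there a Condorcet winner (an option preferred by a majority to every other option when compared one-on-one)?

Head-to-head results (32 voters total):
A vs B: B wins 22–10.
A vs C: A wins 22–10.
A vs D: A wins 22–10.
B vs C: C wins 20–12.
B vs D: D wins 18–14.
C vs D: D wins 20–12.
No candidate beats all others: A beats C beats B beats A, a majority cycle.

No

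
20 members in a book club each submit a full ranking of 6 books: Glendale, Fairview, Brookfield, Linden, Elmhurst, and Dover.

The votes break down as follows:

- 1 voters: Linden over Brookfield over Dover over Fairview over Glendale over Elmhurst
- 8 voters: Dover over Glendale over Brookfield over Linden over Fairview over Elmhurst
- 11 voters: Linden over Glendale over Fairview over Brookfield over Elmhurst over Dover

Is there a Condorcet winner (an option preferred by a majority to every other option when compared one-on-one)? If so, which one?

Linden

Head-to-head results (20 voters total):
Glendale vs Fairview: Glendale wins 19–1.
Glendale vs Brookfield: Glendale wins 19–1.
Glendale vs Linden: Linden wins 12–8.
Glendale vs Elmhurst: Glendale wins 20–0.
Glendale vs Dover: Glendale wins 11–9.
Fairview vs Brookfield: Fairview wins 11–9.
Fairview vs Linden: Linden wins 20–0.
Fairview vs Elmhurst: Fairview wins 20–0.
Fairview vs Dover: Fairview wins 11–9.
Brookfield vs Linden: Linden wins 12–8.
Brookfield vs Elmhurst: Brookfield wins 20–0.
Brookfield vs Dover: Brookfield wins 12–8.
Linden vs Elmhurst: Linden wins 20–0.
Linden vs Dover: Linden wins 12–8.
Elmhurst vs Dover: Elmhurst wins 11–9.
Linden beats each rival — Glendale (12–8), Fairview (20–0), Brookfield (12–8), Elmhurst (20–0), Dover (12–8) — so Linden is the Condorcet winner.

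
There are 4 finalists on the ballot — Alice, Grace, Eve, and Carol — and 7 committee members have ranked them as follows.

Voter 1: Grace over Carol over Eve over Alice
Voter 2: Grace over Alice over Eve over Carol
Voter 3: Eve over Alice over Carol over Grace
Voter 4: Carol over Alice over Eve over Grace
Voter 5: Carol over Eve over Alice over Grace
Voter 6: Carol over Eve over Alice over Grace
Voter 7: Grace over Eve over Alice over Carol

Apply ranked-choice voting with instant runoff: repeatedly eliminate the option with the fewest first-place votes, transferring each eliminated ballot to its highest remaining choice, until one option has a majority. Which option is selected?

Carol

Round 1: Grace 3, Carol 3, Eve 1, Alice 0. Alice has the fewest and is eliminated.
Round 2: Grace 3, Carol 3, Eve 1. Eve has the fewest and is eliminated.
Round 3: Carol 4, Grace 3. Carol has a majority.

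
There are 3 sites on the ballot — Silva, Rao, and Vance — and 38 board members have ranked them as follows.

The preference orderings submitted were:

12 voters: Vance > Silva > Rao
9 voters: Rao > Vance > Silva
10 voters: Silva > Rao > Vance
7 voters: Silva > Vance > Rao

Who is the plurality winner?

First-place vote totals:
  Silva: 17
  Rao: 9
  Vance: 12
Silva has the most first-place votes.

Silva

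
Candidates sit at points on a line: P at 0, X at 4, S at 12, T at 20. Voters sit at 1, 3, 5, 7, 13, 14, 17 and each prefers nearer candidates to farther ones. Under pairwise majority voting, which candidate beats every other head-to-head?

With single-peaked preferences on a line, the Condorcet winner is the candidate closest to the median voter.
The median voter (position 7) is closest to X at 4.
Check: X vs S — voters closer to X: 4 of 7.

X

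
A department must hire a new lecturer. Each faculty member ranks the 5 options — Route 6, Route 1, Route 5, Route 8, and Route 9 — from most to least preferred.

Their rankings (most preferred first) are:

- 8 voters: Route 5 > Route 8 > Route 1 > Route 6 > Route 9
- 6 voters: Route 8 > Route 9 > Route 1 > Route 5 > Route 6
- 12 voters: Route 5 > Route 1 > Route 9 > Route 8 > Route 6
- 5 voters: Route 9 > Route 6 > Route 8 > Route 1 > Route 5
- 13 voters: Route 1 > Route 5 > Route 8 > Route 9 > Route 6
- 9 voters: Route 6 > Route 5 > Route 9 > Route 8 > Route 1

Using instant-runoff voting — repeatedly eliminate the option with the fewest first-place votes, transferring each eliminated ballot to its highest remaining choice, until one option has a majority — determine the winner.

Route 5

Round 1: Route 5 20, Route 1 13, Route 6 9, Route 8 6, Route 9 5. Route 9 has the fewest and is eliminated.
Round 2: Route 5 20, Route 6 14, Route 1 13, Route 8 6. Route 8 has the fewest and is eliminated.
Round 3: Route 5 20, Route 1 19, Route 6 14. Route 6 has the fewest and is eliminated.
Round 4: Route 5 29, Route 1 24. Route 5 has a majority.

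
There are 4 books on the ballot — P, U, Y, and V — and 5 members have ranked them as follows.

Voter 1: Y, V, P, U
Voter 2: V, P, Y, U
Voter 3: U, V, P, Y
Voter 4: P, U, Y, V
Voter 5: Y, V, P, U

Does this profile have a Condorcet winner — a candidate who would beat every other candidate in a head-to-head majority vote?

No

Head-to-head results (5 voters total):
P vs U: P wins 4–1.
P vs Y: P wins 3–2.
P vs V: V wins 4–1.
U vs Y: Y wins 3–2.
U vs V: V wins 3–2.
Y vs V: Y wins 3–2.
No candidate beats all others: P beats Y beats V beats P, a majority cycle.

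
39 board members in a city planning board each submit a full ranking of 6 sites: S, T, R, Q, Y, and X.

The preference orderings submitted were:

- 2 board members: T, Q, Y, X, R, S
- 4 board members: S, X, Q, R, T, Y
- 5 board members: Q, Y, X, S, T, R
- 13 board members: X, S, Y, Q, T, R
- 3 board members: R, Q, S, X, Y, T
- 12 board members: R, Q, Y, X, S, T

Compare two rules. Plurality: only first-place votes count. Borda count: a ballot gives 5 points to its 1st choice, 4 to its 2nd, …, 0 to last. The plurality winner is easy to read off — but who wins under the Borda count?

Plurality first-place counts: S 4, T 2, R 15, Q 5, Y 0, X 13 → R.
Borda totals: S 103, T 32, R 85, Q 131, Y 104, X 130 → Q.

Q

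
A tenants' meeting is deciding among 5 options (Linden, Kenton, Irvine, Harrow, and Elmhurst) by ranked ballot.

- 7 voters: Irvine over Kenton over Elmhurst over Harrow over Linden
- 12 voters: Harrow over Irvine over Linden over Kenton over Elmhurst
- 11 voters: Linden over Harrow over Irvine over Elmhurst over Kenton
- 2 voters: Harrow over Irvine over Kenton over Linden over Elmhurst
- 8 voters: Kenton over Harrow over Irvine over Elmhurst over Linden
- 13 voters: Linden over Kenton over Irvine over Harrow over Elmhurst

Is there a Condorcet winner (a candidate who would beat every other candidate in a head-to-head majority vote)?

Head-to-head results (53 voters total):
Linden vs Kenton: Linden wins 36–17.
Linden vs Irvine: Irvine wins 29–24.
Linden vs Harrow: Harrow wins 29–24.
Linden vs Elmhurst: Linden wins 38–15.
Kenton vs Irvine: Irvine wins 32–21.
Kenton vs Harrow: Kenton wins 28–25.
Kenton vs Elmhurst: Kenton wins 42–11.
Irvine vs Harrow: Harrow wins 33–20.
Irvine vs Elmhurst: Irvine wins 53–0.
Harrow vs Elmhurst: Harrow wins 46–7.
No candidate beats all others: Linden beats Kenton beats Harrow beats Linden, a majority cycle.

No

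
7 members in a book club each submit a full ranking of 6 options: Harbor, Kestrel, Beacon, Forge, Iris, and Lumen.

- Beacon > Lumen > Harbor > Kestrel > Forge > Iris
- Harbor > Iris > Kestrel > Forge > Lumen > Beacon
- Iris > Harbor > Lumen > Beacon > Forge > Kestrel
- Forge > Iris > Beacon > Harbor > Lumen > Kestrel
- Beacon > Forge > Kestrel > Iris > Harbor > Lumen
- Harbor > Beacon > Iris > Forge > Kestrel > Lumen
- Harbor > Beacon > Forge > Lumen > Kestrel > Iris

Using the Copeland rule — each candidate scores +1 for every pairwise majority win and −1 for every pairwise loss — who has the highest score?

Harbor

Pairwise results:
  Harbor vs Kestrel: Harbor wins 6–1.
  Harbor vs Beacon: Harbor wins 4–3.
  Harbor vs Forge: Harbor wins 5–2.
  Harbor vs Iris: Harbor wins 4–3.
  Harbor vs Lumen: Harbor wins 6–1.
  Kestrel vs Beacon: Beacon wins 6–1.
  Kestrel vs Forge: Forge wins 5–2.
  Kestrel vs Iris: Iris wins 4–3.
  Kestrel vs Lumen: Lumen wins 4–3.
  Beacon vs Forge: Beacon wins 5–2.
  Beacon vs Iris: Beacon wins 4–3.
  Beacon vs Lumen: Beacon wins 5–2.
  Forge vs Iris: Forge wins 4–3.
  Forge vs Lumen: Forge wins 5–2.
  Iris vs Lumen: Iris wins 5–2.
Copeland scores (wins − losses):
  Harbor: 5 − 0 = 5
  Kestrel: 0 − 5 = -5
  Beacon: 4 − 1 = 3
  Forge: 3 − 2 = 1
  Iris: 2 − 3 = -1
  Lumen: 1 − 4 = -3
Harbor has the best Copeland score.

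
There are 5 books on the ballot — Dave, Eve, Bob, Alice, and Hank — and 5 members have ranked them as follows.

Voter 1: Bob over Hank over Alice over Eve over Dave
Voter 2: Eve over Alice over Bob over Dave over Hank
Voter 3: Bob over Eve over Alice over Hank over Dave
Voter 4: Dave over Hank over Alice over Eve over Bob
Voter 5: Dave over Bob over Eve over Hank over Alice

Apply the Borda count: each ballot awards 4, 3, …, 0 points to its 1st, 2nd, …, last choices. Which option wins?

Bob

Borda scores:
  Dave: 0 + 1 + 0 + 4 + 4 = 9
  Eve: 1 + 4 + 3 + 1 + 2 = 11
  Bob: 4 + 2 + 4 + 0 + 3 = 13
  Alice: 2 + 3 + 2 + 2 + 0 = 9
  Hank: 3 + 0 + 1 + 3 + 1 = 8
Bob has the highest total.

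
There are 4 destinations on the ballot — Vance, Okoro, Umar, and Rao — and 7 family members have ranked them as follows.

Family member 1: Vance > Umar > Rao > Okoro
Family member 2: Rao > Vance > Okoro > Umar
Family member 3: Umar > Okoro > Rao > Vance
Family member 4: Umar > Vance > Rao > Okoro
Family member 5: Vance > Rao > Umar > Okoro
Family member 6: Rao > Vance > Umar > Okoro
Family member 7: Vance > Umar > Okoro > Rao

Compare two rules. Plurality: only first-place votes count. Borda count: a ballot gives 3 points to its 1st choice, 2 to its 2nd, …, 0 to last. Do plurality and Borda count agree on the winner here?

Yes

Plurality first-place counts: Vance 3, Okoro 0, Umar 2, Rao 2 → Vance.
Borda totals: Vance 15, Okoro 4, Umar 12, Rao 11 → Vance.
The two rules agree on Vance.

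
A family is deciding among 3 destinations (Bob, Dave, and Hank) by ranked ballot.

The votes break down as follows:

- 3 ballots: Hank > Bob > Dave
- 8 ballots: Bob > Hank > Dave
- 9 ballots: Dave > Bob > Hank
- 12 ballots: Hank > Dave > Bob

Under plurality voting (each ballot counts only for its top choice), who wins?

First-place vote totals:
  Bob: 8
  Dave: 9
  Hank: 15
Hank has the most first-place votes.

Hank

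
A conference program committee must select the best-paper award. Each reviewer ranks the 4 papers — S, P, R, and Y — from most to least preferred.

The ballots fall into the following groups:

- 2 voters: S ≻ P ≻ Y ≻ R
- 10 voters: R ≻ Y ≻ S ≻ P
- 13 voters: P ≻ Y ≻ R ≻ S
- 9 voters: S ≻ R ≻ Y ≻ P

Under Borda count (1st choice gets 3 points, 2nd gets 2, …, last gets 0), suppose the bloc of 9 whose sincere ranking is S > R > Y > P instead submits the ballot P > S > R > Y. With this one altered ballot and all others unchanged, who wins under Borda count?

P

Borda totals with the altered ballot: S 34, P 70, R 52, Y 48.
The switch changes the winner from R to P.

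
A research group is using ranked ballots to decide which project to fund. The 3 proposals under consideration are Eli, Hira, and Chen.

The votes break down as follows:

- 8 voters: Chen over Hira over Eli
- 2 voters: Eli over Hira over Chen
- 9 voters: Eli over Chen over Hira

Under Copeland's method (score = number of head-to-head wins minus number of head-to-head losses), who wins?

Pairwise results:
  Eli vs Hira: Eli wins 11–8.
  Eli vs Chen: Eli wins 11–8.
  Hira vs Chen: Chen wins 17–2.
Copeland scores (wins − losses):
  Eli: 2 − 0 = 2
  Hira: 0 − 2 = -2
  Chen: 1 − 1 = 0
Eli has the best Copeland score.

Eli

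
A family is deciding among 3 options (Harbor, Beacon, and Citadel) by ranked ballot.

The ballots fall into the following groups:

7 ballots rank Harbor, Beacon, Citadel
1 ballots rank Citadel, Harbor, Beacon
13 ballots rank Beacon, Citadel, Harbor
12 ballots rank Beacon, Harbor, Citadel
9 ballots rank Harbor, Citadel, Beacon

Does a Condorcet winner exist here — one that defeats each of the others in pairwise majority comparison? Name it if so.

Head-to-head results (42 voters total):
Harbor vs Beacon: Beacon wins 25–17.
Harbor vs Citadel: Harbor wins 28–14.
Beacon vs Citadel: Beacon wins 32–10.
Beacon beats each rival — Harbor (25–17), Citadel (32–10) — so Beacon is the Condorcet winner.

Beacon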